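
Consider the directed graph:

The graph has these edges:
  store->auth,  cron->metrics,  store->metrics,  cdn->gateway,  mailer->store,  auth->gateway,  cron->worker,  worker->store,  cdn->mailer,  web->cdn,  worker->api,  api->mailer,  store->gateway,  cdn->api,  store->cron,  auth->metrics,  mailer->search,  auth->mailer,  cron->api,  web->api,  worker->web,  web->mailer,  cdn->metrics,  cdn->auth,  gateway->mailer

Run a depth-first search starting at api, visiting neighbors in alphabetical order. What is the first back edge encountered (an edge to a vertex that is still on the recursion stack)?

DFS from api (visiting neighbors in alphabetical order); mark gray on enter, black on exit:
api gray
  mailer gray
    search gray
    search black
    store gray
      auth gray
        gateway gray
          gateway→mailer: mailer is gray → back edge
First back edge: gateway → mailer.

gateway→mailer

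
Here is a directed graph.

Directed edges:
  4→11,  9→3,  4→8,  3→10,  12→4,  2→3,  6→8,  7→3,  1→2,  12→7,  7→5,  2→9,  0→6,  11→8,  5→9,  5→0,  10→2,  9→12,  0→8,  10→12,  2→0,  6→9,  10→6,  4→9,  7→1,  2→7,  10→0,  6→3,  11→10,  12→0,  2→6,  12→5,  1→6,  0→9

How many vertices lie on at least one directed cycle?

A vertex is on a directed cycle iff it belongs to a strongly connected component of size ≥ 2 (or has a self-loop).
The vertices on cycles are {0, 1, 2, 3, 4, 5, 6, 7, 9, 10, 11, 12} — 12 in total.

12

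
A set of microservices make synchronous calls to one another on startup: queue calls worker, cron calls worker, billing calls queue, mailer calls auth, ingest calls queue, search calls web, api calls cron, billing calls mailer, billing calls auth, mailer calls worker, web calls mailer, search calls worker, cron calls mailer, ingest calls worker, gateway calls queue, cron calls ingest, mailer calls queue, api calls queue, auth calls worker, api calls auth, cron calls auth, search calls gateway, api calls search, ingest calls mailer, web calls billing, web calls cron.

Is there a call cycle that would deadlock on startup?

No

DFS with white/gray/black marking, starting from api:
api gray
  queue gray
    worker gray
    worker black
  queue black
  cron gray
    cron→worker: worker black — skip
    ingest gray
      mailer gray
        mailer→queue: queue black — skip
        auth gray
          auth→worker: worker black — skip
        auth black
        mailer→worker: worker black — skip
      mailer black
      ingest→queue: queue black — skip
      ingest→worker: worker black — skip
    ingest black
    cron→auth: auth black — skip
    cron→mailer: mailer black — skip
  cron black
  api→auth: auth black — skip
  search gray
    web gray
      billing gray
        billing→mailer: mailer black — skip
        billing→queue: queue black — skip
        billing→auth: auth black — skip
      billing black
      web→cron: cron black — skip
      web→mailer: mailer black — skip
    web black
    gateway gray
      gateway→queue: queue black — skip
    gateway black
    search→worker: worker black — skip
  search black
api black
Every edge goes to a white or black vertex — no back edge, so the graph is acyclic.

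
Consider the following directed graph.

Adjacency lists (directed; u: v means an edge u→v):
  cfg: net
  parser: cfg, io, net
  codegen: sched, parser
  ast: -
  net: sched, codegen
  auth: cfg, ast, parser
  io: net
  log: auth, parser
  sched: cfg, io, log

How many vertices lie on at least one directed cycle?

8

A vertex is on a directed cycle iff it belongs to a strongly connected component of size ≥ 2 (or has a self-loop).
The vertices on cycles are {io, cfg, log, net, auth, sched, parser, codegen} — 8 in total.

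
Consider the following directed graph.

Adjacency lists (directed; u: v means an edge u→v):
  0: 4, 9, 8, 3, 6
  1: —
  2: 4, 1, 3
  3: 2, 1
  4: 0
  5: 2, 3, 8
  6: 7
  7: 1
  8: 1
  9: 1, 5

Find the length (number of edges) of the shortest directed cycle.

For each vertex v, BFS finds the shortest path from v back to v.
The shortest such closed walk is 0 → 4 → 0, length 2.

2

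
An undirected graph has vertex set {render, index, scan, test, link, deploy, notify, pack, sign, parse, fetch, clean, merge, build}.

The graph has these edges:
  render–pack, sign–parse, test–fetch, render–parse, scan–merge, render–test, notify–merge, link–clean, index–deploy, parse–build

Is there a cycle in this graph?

DFS, tracking each vertex's parent; an edge to a visited non-parent vertex closes a cycle.
Start from parse:
visit parse (parent –)
  visit sign (parent parse)
    sign–parse: parent, skip
  visit render (parent parse)
    render–parse: parent, skip
    visit pack (parent render)
      pack–render: parent, skip
    visit test (parent render)
      visit fetch (parent test)
        fetch–test: parent, skip
      test–render: parent, skip
  visit build (parent parse)
    build–parse: parent, skip
visit index (parent –)
  visit deploy (parent index)
    deploy–index: parent, skip
visit scan (parent –)
  visit merge (parent scan)
    visit notify (parent merge)
      notify–merge: parent, skip
    merge–scan: parent, skip
visit link (parent –)
  visit clean (parent link)
    clean–link: parent, skip
No non-parent visited neighbor found — the graph is a forest.

No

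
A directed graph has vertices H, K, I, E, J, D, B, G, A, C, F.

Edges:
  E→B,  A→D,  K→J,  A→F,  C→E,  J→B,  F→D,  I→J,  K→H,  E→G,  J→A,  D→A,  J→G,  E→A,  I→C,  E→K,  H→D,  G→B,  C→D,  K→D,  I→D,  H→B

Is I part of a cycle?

I lies on a cycle iff there is a path from I back to itself.
Exploring from I, it never reaches itself; equivalently, its strongly connected component is a singleton.

No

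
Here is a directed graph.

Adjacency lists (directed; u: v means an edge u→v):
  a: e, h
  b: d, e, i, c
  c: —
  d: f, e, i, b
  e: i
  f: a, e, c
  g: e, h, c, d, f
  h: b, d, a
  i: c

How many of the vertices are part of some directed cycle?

A vertex is on a directed cycle iff it belongs to a strongly connected component of size ≥ 2 (or has a self-loop).
The vertices on cycles are {a, b, d, f, h} — 5 in total.

5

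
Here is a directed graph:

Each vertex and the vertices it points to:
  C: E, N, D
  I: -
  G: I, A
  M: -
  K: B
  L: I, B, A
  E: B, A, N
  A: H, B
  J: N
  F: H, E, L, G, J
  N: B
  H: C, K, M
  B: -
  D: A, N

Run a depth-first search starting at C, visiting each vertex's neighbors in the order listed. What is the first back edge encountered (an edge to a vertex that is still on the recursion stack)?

DFS from C (visiting each vertex's neighbors in the order listed); mark gray on enter, black on exit:
C gray
  E gray
    B gray
    B black
    A gray
      H gray
        H→C: C is gray → back edge
First back edge: H → C.

H->C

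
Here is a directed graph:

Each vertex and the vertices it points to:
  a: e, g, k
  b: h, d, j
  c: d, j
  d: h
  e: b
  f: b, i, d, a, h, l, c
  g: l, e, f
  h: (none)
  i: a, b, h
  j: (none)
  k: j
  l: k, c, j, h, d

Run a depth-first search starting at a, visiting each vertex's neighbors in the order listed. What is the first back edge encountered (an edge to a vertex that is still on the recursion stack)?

DFS from a (visiting each vertex's neighbors in the order listed); mark gray on enter, black on exit:
a gray
  e gray
    b gray
      h gray
      h black
      d gray
        d→h: h black — skip
      d black
      j gray
      j black
    b black
  e black
  g gray
    l gray
      k gray
        k→j: j black — skip
      k black
      c gray
        c→d: d black — skip
        c→j: j black — skip
      c black
      l→j: j black — skip
      l→h: h black — skip
      l→d: d black — skip
    l black
    g→e: e black — skip
    f gray
      f→b: b black — skip
      i gray
        i→a: a is gray → back edge
First back edge: i → a.

i→a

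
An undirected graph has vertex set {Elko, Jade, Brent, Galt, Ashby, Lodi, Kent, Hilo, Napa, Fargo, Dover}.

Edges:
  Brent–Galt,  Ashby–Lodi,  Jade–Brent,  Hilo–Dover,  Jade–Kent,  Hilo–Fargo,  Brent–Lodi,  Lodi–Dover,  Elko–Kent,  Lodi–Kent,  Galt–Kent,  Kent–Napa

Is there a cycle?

DFS, tracking each vertex's parent; an edge to a visited non-parent vertex closes a cycle.
Start from Galt:
visit Galt (parent –)
  visit Brent (parent Galt)
    visit Lodi (parent Brent)
      visit Dover (parent Lodi)
        Dover–Lodi: parent, skip
        visit Hilo (parent Dover)
          visit Fargo (parent Hilo)
            Fargo–Hilo: parent, skip
          Hilo–Dover: parent, skip
      visit Ashby (parent Lodi)
        Ashby–Lodi: parent, skip
      Lodi–Brent: parent, skip
      visit Kent (parent Lodi)
        visit Jade (parent Kent)
          Jade–Brent: Brent visited and ≠ parent → cycle
Cycle: Brent – Lodi – Kent – Jade – Brent.

Yes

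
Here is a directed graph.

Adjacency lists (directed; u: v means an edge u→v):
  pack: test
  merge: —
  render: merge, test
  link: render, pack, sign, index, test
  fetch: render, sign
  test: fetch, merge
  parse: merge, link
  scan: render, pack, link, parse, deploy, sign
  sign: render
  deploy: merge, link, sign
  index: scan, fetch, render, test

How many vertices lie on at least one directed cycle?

9

A vertex is on a directed cycle iff it belongs to a strongly connected component of size ≥ 2 (or has a self-loop).
The vertices on cycles are {link, scan, sign, test, fetch, index, parse, deploy, render} — 9 in total.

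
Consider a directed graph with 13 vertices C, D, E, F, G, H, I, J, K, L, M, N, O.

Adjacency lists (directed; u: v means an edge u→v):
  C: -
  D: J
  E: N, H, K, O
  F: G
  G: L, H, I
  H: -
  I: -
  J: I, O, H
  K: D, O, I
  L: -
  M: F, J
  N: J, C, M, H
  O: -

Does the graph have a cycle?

DFS with white/gray/black marking, starting from H:
H gray
H black
C gray
C black
D gray
  J gray
    I gray
    I black
    O gray
    O black
    J→H: H black — skip
  J black
D black
E gray
  N gray
    N→J: J black — skip
    N→C: C black — skip
    M gray
      F gray
        G gray
          L gray
          L black
          G→H: H black — skip
          G→I: I black — skip
        G black
      F black
      M→J: J black — skip
    M black
    N→H: H black — skip
  N black
  E→H: H black — skip
  K gray
    K→D: D black — skip
    K→O: O black — skip
    K→I: I black — skip
  K black
  E→O: O black — skip
E black
Every edge goes to a white or black vertex — no back edge, so the graph is acyclic.

No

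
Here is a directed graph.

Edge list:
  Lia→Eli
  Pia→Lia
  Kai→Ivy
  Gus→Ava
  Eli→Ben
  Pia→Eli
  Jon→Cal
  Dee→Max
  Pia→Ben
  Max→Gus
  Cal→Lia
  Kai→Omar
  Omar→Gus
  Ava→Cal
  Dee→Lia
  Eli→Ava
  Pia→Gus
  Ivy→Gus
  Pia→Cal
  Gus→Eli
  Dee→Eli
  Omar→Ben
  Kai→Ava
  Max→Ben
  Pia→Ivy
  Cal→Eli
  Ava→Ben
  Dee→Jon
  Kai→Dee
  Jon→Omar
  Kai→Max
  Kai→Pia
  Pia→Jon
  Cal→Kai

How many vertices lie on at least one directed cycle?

A vertex is on a directed cycle iff it belongs to a strongly connected component of size ≥ 2 (or has a self-loop).
The vertices on cycles are {Ava, Cal, Dee, Eli, Gus, Ivy, Jon, Kai, Lia, Max, Pia, Omar} — 12 in total.

12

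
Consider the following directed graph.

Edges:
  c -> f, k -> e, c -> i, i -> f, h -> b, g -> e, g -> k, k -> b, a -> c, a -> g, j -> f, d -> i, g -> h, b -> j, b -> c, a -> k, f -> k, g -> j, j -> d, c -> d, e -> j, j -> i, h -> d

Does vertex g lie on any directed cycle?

No

g lies on a cycle iff there is a path from g back to itself.
Exploring from g, it never reaches itself; equivalently, its strongly connected component is a singleton.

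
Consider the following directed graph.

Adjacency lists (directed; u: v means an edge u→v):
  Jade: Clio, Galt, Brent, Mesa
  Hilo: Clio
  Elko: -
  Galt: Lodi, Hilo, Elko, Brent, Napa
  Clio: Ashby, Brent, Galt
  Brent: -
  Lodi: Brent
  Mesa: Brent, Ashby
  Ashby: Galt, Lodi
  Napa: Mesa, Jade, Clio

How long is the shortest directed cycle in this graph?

3

For each vertex v, BFS finds the shortest path from v back to v.
The shortest such closed walk is Galt → Napa → Jade → Galt, length 3.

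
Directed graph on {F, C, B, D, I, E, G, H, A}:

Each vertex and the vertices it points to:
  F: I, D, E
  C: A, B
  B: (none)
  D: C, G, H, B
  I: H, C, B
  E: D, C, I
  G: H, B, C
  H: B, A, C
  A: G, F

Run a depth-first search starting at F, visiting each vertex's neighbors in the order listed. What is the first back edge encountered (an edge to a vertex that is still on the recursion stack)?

G->H

DFS from F (visiting each vertex's neighbors in the order listed); mark gray on enter, black on exit:
F gray
  I gray
    H gray
      B gray
      B black
      A gray
        G gray
          G→H: H is gray → back edge
First back edge: G → H.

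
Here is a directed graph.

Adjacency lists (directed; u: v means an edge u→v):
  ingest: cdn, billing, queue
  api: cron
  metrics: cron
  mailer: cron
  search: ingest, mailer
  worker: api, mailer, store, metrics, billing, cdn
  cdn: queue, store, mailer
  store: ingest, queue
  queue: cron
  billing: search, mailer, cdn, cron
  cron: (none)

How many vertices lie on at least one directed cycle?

A vertex is on a directed cycle iff it belongs to a strongly connected component of size ≥ 2 (or has a self-loop).
The vertices on cycles are {cdn, store, ingest, search, billing} — 5 in total.

5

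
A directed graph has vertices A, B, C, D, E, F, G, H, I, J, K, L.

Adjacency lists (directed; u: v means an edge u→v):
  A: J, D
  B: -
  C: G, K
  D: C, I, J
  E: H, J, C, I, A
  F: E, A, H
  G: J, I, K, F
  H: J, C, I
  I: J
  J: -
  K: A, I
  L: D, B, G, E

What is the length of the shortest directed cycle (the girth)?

4

For each vertex v, BFS finds the shortest path from v back to v.
The shortest such closed walk is G → F → H → C → G, length 4.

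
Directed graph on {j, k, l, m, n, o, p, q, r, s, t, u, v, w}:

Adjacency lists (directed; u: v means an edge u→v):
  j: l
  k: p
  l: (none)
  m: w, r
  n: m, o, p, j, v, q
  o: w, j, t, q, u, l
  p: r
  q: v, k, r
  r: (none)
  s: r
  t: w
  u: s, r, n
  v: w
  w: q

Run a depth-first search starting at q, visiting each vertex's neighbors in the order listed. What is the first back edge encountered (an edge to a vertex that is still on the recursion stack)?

DFS from q (visiting each vertex's neighbors in the order listed); mark gray on enter, black on exit:
q gray
  v gray
    w gray
      w→q: q is gray → back edge
First back edge: w → q.

w->q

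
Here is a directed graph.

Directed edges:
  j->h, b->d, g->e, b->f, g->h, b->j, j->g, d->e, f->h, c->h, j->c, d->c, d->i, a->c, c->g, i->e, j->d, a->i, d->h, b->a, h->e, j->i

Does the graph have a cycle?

No

DFS with white/gray/black marking, starting from g:
g gray
  e gray
  e black
  h gray
    h→e: e black — skip
  h black
g black
a gray
  i gray
    i→e: e black — skip
  i black
  c gray
    c→h: h black — skip
    c→g: g black — skip
  c black
a black
b gray
  b→a: a black — skip
  d gray
    d→c: c black — skip
    d→e: e black — skip
    d→h: h black — skip
    d→i: i black — skip
  d black
  j gray
    j→h: h black — skip
    j→d: d black — skip
    j→i: i black — skip
    j→g: g black — skip
    j→c: c black — skip
  j black
  f gray
    f→h: h black — skip
  f black
b black
Every edge goes to a white or black vertex — no back edge, so the graph is acyclic.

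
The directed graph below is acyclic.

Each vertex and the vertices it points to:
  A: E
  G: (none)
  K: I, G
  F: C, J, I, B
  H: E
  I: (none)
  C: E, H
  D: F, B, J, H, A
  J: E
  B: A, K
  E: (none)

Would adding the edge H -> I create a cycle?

No

Adding H→I creates a cycle iff I can already reach H.
Explore from I: no path reaches H. The graph stays acyclic.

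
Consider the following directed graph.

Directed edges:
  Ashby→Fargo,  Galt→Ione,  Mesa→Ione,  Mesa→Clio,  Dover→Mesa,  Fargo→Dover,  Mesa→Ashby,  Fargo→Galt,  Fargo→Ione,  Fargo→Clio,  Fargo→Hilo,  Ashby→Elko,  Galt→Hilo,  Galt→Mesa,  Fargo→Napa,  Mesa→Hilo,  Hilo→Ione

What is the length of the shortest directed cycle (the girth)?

For each vertex v, BFS finds the shortest path from v back to v.
The shortest such closed walk is Mesa → Ashby → Fargo → Galt → Mesa, length 4.

4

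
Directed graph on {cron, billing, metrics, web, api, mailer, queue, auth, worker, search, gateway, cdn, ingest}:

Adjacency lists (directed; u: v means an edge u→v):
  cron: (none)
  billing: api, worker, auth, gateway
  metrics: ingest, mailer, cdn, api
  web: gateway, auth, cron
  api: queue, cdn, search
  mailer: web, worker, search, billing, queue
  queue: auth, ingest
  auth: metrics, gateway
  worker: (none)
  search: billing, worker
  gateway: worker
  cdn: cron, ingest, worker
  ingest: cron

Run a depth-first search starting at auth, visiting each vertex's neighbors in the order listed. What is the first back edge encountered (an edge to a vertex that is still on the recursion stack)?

DFS from auth (visiting each vertex's neighbors in the order listed); mark gray on enter, black on exit:
auth gray
  metrics gray
    ingest gray
      cron gray
      cron black
    ingest black
    mailer gray
      web gray
        gateway gray
          worker gray
          worker black
        gateway black
        web→auth: auth is gray → back edge
First back edge: web → auth.

web→auth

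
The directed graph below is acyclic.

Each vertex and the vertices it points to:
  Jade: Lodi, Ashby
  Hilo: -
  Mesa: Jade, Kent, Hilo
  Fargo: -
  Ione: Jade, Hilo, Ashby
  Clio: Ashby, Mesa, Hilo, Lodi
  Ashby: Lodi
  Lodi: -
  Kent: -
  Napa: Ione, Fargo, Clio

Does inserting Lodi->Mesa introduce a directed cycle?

Yes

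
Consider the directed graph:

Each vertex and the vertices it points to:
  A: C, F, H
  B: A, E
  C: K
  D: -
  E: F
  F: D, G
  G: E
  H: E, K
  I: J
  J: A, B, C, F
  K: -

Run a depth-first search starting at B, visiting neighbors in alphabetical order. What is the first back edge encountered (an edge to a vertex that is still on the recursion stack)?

E→F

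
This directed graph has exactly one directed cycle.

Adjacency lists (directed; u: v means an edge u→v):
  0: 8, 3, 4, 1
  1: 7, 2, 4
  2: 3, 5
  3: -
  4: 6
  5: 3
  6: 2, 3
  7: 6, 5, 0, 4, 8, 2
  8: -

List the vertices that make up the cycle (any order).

0, 1, 7

DFS with gray/black marking from 7:
7 gray
  6 gray
    2 gray
      3 gray
      3 black
      5 gray
        5→3: 3 black — skip
      5 black
    2 black
    6→3: 3 black — skip
  6 black
  7→5: 5 black — skip
  0 gray
    8 gray
    8 black
    0→3: 3 black — skip
    4 gray
      4→6: 6 black — skip
    4 black
    1 gray
      1→7: 7 is gray → back edge
Back edge closes the cycle 7 → 0 → 1 → 7; its vertices are {0, 1, 7}.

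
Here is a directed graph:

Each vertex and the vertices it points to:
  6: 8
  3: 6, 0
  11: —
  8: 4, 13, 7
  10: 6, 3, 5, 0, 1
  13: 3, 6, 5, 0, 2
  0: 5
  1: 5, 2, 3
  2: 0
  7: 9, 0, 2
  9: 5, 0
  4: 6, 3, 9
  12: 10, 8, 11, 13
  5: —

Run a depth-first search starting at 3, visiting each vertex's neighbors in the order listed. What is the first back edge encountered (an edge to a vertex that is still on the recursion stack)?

4->6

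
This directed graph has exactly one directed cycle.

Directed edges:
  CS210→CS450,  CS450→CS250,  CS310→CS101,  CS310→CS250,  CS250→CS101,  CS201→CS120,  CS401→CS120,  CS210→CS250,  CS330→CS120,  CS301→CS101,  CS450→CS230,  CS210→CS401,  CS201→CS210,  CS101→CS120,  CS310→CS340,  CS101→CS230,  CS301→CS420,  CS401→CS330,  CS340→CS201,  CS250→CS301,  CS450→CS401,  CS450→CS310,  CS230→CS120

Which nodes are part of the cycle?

CS201, CS210, CS310, CS340, CS450

DFS with gray/black marking from CS210:
CS210 gray
  CS250 gray
    CS101 gray
      CS120 gray
      CS120 black
      CS230 gray
        CS230→CS120: CS120 black — skip
      CS230 black
    CS101 black
    CS301 gray
      CS420 gray
      CS420 black
      CS301→CS101: CS101 black — skip
    CS301 black
  CS250 black
  CS401 gray
    CS330 gray
      CS330→CS120: CS120 black — skip
    CS330 black
    CS401→CS120: CS120 black — skip
  CS401 black
  CS450 gray
    CS310 gray
      CS340 gray
        CS201 gray
          CS201→CS210: CS210 is gray → back edge
Back edge closes the cycle CS210 → CS450 → CS310 → CS340 → CS201 → CS210; its vertices are {CS201, CS210, CS310, CS340, CS450}.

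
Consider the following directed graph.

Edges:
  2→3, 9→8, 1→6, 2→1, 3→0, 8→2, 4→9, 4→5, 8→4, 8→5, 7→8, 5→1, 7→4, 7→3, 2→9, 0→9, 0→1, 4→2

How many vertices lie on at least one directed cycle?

A vertex is on a directed cycle iff it belongs to a strongly connected component of size ≥ 2 (or has a self-loop).
The vertices on cycles are {0, 2, 3, 4, 8, 9} — 6 in total.

6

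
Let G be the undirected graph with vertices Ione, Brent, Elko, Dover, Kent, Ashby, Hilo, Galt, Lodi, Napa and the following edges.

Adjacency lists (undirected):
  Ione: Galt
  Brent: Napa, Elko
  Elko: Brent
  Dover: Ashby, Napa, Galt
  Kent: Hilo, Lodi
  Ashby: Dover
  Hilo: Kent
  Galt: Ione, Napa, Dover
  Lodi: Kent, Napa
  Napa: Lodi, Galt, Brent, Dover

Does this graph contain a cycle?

Yes

DFS, tracking each vertex's parent; an edge to a visited non-parent vertex closes a cycle.
Start from Dover:
visit Dover (parent –)
  visit Ashby (parent Dover)
    Ashby–Dover: parent, skip
  visit Napa (parent Dover)
    visit Lodi (parent Napa)
      visit Kent (parent Lodi)
        visit Hilo (parent Kent)
          Hilo–Kent: parent, skip
        Kent–Lodi: parent, skip
      Lodi–Napa: parent, skip
    visit Galt (parent Napa)
      visit Ione (parent Galt)
        Ione–Galt: parent, skip
      Galt–Napa: parent, skip
      Galt–Dover: Dover visited and ≠ parent → cycle
Cycle: Dover – Napa – Galt – Dover.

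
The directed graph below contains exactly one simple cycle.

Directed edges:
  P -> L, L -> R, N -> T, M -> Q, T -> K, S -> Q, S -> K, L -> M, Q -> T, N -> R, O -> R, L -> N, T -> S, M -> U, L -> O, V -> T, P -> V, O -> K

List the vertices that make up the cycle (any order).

Q, S, T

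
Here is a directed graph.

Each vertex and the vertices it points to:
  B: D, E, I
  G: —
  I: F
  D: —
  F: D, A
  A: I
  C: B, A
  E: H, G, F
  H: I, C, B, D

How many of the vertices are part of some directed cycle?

7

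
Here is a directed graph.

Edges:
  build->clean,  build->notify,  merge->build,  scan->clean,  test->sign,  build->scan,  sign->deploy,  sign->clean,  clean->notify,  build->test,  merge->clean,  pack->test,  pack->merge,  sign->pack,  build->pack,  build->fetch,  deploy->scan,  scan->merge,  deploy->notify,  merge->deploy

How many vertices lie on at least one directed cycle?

A vertex is on a directed cycle iff it belongs to a strongly connected component of size ≥ 2 (or has a self-loop).
The vertices on cycles are {pack, scan, sign, test, build, merge, deploy} — 7 in total.

7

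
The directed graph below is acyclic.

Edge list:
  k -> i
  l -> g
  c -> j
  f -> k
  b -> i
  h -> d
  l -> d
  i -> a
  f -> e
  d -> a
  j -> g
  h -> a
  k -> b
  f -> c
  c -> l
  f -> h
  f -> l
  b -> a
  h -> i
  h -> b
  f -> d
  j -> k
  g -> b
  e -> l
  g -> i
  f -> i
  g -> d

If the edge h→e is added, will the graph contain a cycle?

Adding h→e creates a cycle iff e can already reach h.
Explore from e: no path reaches h. The graph stays acyclic.

No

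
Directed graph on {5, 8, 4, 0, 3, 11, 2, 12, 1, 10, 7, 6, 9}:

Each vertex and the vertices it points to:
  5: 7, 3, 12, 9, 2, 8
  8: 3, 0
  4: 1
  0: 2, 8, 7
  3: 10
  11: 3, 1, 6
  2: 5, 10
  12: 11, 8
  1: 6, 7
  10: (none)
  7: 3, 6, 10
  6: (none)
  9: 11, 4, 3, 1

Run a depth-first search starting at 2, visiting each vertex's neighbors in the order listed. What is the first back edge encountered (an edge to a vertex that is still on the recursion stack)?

0→2

DFS from 2 (visiting each vertex's neighbors in the order listed); mark gray on enter, black on exit:
2 gray
  5 gray
    7 gray
      3 gray
        10 gray
        10 black
      3 black
      6 gray
      6 black
      7→10: 10 black — skip
    7 black
    5→3: 3 black — skip
    12 gray
      11 gray
        11→3: 3 black — skip
        1 gray
          1→6: 6 black — skip
          1→7: 7 black — skip
        1 black
        11→6: 6 black — skip
      11 black
      8 gray
        8→3: 3 black — skip
        0 gray
          0→2: 2 is gray → back edge
First back edge: 0 → 2.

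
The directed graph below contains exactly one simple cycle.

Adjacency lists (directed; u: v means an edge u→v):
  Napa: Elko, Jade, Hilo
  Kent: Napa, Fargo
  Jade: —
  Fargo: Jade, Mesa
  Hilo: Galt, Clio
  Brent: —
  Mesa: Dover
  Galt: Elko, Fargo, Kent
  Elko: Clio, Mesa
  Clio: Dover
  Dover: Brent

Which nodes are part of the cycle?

DFS with gray/black marking from Galt:
Galt gray
  Elko gray
    Clio gray
      Dover gray
        Brent gray
        Brent black
      Dover black
    Clio black
    Mesa gray
      Mesa→Dover: Dover black — skip
    Mesa black
  Elko black
  Fargo gray
    Jade gray
    Jade black
    Fargo→Mesa: Mesa black — skip
  Fargo black
  Kent gray
    Napa gray
      Napa→Elko: Elko black — skip
      Napa→Jade: Jade black — skip
      Hilo gray
        Hilo→Galt: Galt is gray → back edge
Back edge closes the cycle Galt → Kent → Napa → Hilo → Galt; its vertices are {Galt, Hilo, Kent, Napa}.

Galt, Hilo, Kent, Napa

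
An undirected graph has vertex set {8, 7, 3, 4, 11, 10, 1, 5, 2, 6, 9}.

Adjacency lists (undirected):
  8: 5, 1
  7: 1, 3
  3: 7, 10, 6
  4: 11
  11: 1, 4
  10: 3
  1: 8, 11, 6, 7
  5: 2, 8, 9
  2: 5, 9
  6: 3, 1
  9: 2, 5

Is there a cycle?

DFS, tracking each vertex's parent; an edge to a visited non-parent vertex closes a cycle.
Start from 11:
visit 11 (parent –)
  visit 1 (parent 11)
    visit 8 (parent 1)
      visit 5 (parent 8)
        visit 2 (parent 5)
          2–5: parent, skip
          visit 9 (parent 2)
            9–2: parent, skip
            9–5: 5 visited and ≠ parent → cycle
Cycle: 5 – 2 – 9 – 5.

Yes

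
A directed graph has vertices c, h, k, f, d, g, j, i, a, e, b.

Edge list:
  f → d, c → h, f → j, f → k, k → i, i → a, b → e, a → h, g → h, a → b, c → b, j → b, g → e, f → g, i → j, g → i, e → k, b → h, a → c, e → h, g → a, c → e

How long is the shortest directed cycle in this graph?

5

For each vertex v, BFS finds the shortest path from v back to v.
The shortest such closed walk is j → b → e → k → i → j, length 5.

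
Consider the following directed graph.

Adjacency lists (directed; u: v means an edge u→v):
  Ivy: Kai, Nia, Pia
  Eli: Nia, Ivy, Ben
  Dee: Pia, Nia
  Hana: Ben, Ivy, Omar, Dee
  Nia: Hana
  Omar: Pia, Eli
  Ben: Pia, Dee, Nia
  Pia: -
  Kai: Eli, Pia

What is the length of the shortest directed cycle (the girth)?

3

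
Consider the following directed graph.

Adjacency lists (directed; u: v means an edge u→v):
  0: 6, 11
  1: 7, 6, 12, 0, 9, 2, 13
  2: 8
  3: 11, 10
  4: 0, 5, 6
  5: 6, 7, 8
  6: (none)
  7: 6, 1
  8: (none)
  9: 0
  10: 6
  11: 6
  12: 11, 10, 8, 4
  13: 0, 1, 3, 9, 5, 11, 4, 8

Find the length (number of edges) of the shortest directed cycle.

For each vertex v, BFS finds the shortest path from v back to v.
The shortest such closed walk is 13 → 1 → 13, length 2.

2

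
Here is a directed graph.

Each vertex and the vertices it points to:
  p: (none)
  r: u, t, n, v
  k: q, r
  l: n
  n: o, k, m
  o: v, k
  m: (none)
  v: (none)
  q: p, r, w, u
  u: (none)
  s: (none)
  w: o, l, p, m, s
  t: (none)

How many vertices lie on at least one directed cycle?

7

A vertex is on a directed cycle iff it belongs to a strongly connected component of size ≥ 2 (or has a self-loop).
The vertices on cycles are {k, l, n, o, q, r, w} — 7 in total.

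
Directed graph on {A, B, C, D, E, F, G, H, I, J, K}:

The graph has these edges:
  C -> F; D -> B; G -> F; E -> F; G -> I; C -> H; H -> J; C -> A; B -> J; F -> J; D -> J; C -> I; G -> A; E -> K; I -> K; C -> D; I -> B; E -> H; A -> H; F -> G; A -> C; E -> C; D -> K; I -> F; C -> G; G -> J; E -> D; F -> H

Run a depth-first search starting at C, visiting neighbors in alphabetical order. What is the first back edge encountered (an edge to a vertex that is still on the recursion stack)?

A->C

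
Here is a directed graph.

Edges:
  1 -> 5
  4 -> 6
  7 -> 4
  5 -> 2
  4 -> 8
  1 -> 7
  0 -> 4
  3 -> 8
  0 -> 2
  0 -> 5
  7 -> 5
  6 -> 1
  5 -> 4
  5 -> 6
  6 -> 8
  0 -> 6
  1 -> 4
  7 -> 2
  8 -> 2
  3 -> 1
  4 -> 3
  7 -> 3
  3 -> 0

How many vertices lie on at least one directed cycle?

A vertex is on a directed cycle iff it belongs to a strongly connected component of size ≥ 2 (or has a self-loop).
The vertices on cycles are {0, 1, 3, 4, 5, 6, 7} — 7 in total.

7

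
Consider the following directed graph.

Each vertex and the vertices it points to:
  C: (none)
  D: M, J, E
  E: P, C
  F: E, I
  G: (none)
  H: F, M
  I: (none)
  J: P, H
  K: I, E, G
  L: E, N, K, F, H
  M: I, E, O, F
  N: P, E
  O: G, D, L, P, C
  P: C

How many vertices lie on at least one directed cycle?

6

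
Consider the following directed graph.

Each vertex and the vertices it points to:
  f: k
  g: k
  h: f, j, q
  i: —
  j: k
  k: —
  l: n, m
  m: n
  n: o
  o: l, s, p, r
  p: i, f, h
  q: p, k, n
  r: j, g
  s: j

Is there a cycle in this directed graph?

Yes

DFS with white/gray/black marking, starting from h:
h gray
  f gray
    k gray
    k black
  f black
  j gray
    j→k: k black — skip
  j black
  q gray
    p gray
      i gray
      i black
      p→f: f black — skip
      p→h: h is gray → back edge
Back edge found, so a cycle exists: h → q → p → h.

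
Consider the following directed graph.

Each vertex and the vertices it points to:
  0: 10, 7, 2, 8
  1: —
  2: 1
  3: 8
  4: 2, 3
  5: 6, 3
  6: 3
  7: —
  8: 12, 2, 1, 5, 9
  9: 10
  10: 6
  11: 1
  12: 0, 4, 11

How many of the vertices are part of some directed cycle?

A vertex is on a directed cycle iff it belongs to a strongly connected component of size ≥ 2 (or has a self-loop).
The vertices on cycles are {0, 3, 4, 5, 6, 8, 9, 10, 12} — 9 in total.

9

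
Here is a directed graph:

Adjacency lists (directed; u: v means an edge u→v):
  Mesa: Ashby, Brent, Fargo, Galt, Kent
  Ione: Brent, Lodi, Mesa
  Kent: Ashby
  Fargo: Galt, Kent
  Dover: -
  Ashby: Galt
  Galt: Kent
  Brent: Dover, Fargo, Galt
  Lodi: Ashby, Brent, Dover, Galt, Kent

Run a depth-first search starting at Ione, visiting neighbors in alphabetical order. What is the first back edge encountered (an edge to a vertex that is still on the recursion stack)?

DFS from Ione (visiting neighbors in alphabetical order); mark gray on enter, black on exit:
Ione gray
  Brent gray
    Dover gray
    Dover black
    Fargo gray
      Galt gray
        Kent gray
          Ashby gray
            Ashby→Galt: Galt is gray → back edge
First back edge: Ashby → Galt.

Ashby->Galt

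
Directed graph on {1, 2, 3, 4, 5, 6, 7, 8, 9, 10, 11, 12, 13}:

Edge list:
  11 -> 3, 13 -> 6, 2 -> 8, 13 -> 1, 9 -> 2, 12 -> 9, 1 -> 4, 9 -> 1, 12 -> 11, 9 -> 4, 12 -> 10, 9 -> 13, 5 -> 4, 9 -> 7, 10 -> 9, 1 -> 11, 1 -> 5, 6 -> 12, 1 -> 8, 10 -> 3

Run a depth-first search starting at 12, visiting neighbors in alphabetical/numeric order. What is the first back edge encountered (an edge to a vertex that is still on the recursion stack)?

6→12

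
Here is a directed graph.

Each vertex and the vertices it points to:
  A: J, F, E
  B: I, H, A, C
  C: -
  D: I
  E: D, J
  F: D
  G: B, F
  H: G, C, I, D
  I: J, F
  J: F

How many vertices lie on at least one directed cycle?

A vertex is on a directed cycle iff it belongs to a strongly connected component of size ≥ 2 (or has a self-loop).
The vertices on cycles are {B, D, F, G, H, I, J} — 7 in total.

7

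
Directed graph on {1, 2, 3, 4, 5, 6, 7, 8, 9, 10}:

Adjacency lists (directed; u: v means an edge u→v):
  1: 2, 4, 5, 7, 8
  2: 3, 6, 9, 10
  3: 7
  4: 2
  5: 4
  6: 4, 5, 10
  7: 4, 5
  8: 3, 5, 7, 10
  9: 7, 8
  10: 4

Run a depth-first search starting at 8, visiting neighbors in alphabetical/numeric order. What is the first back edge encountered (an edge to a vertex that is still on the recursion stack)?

2->3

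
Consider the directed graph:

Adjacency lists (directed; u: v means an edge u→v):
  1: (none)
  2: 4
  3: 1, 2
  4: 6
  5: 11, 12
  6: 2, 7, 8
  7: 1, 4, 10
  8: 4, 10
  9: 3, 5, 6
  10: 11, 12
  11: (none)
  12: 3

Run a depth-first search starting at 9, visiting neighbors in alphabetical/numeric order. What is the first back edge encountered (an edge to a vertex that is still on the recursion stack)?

DFS from 9 (visiting neighbors in alphabetical/numeric order); mark gray on enter, black on exit:
9 gray
  3 gray
    1 gray
    1 black
    2 gray
      4 gray
        6 gray
          6→2: 2 is gray → back edge
First back edge: 6 → 2.

6→2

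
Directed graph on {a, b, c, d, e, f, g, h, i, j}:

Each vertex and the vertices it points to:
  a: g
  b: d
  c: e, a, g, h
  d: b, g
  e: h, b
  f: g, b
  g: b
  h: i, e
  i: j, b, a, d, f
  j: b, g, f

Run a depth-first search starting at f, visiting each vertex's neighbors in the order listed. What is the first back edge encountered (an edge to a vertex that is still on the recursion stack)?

d->b

DFS from f (visiting each vertex's neighbors in the order listed); mark gray on enter, black on exit:
f gray
  g gray
    b gray
      d gray
        d→b: b is gray → back edge
First back edge: d → b.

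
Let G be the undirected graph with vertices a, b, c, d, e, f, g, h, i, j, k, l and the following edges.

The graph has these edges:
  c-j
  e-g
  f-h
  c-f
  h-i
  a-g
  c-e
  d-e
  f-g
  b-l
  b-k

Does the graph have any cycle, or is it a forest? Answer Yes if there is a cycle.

DFS, tracking each vertex's parent; an edge to a visited non-parent vertex closes a cycle.
Start from c:
visit c (parent –)
  visit f (parent c)
    visit g (parent f)
      visit e (parent g)
        e–c: c visited and ≠ parent → cycle
Cycle: c – f – g – e – c.

Yes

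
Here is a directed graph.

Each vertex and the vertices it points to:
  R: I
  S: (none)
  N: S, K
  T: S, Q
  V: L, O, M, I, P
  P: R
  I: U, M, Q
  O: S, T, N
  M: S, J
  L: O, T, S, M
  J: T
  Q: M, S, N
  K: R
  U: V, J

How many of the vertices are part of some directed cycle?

13

A vertex is on a directed cycle iff it belongs to a strongly connected component of size ≥ 2 (or has a self-loop).
The vertices on cycles are {I, J, K, L, M, N, O, P, Q, R, T, U, V} — 13 in total.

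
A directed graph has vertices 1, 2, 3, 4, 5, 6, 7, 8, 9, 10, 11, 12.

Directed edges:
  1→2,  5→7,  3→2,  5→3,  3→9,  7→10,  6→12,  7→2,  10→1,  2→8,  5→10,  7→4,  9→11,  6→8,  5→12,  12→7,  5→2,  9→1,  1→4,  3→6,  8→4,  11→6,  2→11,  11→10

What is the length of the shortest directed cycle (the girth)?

For each vertex v, BFS finds the shortest path from v back to v.
The shortest such closed walk is 11 → 10 → 1 → 2 → 11, length 4.

4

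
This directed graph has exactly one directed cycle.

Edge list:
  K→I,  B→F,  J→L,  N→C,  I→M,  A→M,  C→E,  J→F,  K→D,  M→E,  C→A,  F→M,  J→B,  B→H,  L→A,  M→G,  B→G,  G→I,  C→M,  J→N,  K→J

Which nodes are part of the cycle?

G, I, M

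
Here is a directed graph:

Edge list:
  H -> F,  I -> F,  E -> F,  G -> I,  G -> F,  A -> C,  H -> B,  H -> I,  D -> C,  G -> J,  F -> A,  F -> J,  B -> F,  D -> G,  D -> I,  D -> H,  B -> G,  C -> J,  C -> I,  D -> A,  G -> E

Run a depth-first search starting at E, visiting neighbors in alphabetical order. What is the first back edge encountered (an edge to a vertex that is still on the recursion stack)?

DFS from E (visiting neighbors in alphabetical order); mark gray on enter, black on exit:
E gray
  F gray
    A gray
      C gray
        I gray
          I→F: F is gray → back edge
First back edge: I → F.

I→F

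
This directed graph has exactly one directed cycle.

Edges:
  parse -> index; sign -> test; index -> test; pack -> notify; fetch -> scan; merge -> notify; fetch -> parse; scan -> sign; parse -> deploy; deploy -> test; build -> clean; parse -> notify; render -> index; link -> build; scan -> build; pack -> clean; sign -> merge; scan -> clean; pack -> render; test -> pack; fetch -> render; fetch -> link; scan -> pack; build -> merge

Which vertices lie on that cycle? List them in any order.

DFS with gray/black marking from pack:
pack gray
  clean gray
  clean black
  render gray
    index gray
      test gray
        test→pack: pack is gray → back edge
Back edge closes the cycle pack → render → index → test → pack; its vertices are {pack, test, index, render}.

pack, test, index, render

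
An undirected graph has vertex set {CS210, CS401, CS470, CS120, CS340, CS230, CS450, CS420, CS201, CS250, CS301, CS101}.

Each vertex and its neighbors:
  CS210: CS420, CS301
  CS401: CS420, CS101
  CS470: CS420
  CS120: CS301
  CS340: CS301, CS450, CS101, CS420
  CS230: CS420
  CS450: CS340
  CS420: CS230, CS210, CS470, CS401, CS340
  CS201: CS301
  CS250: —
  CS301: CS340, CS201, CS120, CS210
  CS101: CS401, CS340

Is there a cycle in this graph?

Yes

DFS, tracking each vertex's parent; an edge to a visited non-parent vertex closes a cycle.
Start from CS230:
visit CS230 (parent –)
  visit CS420 (parent CS230)
    CS420–CS230: parent, skip
    visit CS210 (parent CS420)
      CS210–CS420: parent, skip
      visit CS301 (parent CS210)
        visit CS340 (parent CS301)
          CS340–CS301: parent, skip
          visit CS450 (parent CS340)
            CS450–CS340: parent, skip
          visit CS101 (parent CS340)
            visit CS401 (parent CS101)
              CS401–CS420: CS420 visited and ≠ parent → cycle
Cycle: CS420 – CS210 – CS301 – CS340 – CS101 – CS401 – CS420.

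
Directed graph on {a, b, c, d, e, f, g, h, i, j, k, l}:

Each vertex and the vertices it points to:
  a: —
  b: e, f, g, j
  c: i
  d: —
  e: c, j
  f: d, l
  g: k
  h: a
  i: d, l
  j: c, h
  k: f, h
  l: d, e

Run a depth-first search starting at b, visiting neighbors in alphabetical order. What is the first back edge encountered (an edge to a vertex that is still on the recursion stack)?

DFS from b (visiting neighbors in alphabetical order); mark gray on enter, black on exit:
b gray
  e gray
    c gray
      i gray
        d gray
        d black
        l gray
          l→d: d black — skip
          l→e: e is gray → back edge
First back edge: l → e.

l->e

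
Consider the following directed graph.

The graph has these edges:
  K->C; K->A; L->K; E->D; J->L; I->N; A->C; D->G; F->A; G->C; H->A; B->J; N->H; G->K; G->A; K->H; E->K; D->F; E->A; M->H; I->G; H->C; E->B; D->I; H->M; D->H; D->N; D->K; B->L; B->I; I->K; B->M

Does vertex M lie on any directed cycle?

M is on a cycle iff M can reach itself via ≥1 edge.
M → H → M — yes.

Yes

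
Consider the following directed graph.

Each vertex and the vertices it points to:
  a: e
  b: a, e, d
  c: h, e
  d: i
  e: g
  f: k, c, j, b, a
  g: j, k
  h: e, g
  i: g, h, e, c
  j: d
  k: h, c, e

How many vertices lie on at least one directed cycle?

A vertex is on a directed cycle iff it belongs to a strongly connected component of size ≥ 2 (or has a self-loop).
The vertices on cycles are {c, d, e, g, h, i, j, k} — 8 in total.

8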